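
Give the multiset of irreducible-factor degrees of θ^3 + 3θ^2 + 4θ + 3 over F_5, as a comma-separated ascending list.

3

Write g(θ) = θ^3 + 3θ^2 + 4θ + 3.
Roots in F_5: g(0) = 3; g(1) = 1; g(2) = 1; g(3) = 4; g(4) = 1.
Complete factorization: g(θ) = (θ^3 + 3θ^2 + 4θ + 3).
Factor degrees with multiplicity: 3 = 3.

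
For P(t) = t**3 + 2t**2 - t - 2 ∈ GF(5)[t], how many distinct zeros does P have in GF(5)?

Evaluate at each of the 5 elements of GF(5):
P(0) = 3; P(1) = 0 → root; P(2) = 2; P(3) = 0 → root; P(4) = 0 → root.
Roots: {1, 3, 4}.

3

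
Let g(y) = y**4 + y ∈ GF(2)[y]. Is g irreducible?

Check for roots in GF(2): g(0) = 0 → root; g(1) = 0 → root.
g(0) = 0, so (y) divides g(y); g is reducible.

No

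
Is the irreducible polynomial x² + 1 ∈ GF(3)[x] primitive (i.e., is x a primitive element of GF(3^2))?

No

Write f(x) = x² + 1.
|GF(3^2)^×| = 3^2 − 1 = 8. Prime factorization: 8 = 2^3.
f is primitive ⇔ x has order 8 in GF(3)[x]/(f), i.e. x^(8/q) ≠ 1 for each prime q | 8.
x^(4) mod f = 1
Since x^(4) = 1, the order of x divides 4 < 8; not primitive.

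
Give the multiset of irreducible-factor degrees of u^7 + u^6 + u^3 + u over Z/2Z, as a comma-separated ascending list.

1, 1, 2, 3

Write f(u) = u^7 + u^6 + u^3 + u.
Roots in Z/2Z: f(0) = 0 → root; f(1) = 0 → root.
Linear factors from roots: (u), (u + 1).
Complete factorization: f(u) = (u)·(u + 1)·(u^2 + u + 1)·(u^3 + u^2 + 1).
Factor degrees with multiplicity: 1 + 1 + 2 + 3 = 7.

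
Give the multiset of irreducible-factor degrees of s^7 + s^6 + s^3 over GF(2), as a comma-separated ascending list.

1, 1, 1, 4

Write g(s) = s^7 + s^6 + s^3.
Roots in GF(2): g(0) = 0 → root; g(1) = 1.
Linear factors from roots: (s).
Complete factorization: g(s) = (s)^3·(s^4 + s^3 + 1).
Factor degrees with multiplicity: 1 + 1 + 1 + 4 = 7.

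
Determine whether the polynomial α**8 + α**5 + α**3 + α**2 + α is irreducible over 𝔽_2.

No

Write h(α) = α**8 + α**5 + α**3 + α**2 + α.
Check for roots in 𝔽_2: h(0) = 0 → root; h(1) = 1.
h(0) = 0, so (α) divides h(α); h is reducible.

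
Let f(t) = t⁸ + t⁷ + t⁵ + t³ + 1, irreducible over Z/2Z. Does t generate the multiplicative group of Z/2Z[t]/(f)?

Yes

|GF(2^8)^×| = 2^8 − 1 = 255. Prime factorization: 255 = 3·5·17.
f is primitive ⇔ t has order 255 in GF(2)[t]/(f), i.e. t^(255/q) ≠ 1 for each prime q | 255.
t^(85) mod f = t⁷ + t⁶ + t² + t.
t^(51) mod f = t⁷ + t⁶ + t⁴ + t³ + t².
t^(15) mod f = t³ + t².
None equal 1, so t has full order 255; f is primitive.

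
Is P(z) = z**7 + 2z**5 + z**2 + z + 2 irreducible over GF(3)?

Yes

Check for roots in GF(3): P(0) = 2; P(1) = 1; P(2) = 2.
No roots, so no linear factors.
Monic irreducibles of degree 2 over GF(3): z**2 + 1, z**2 + z + 2, z**2 + 2z + 2.
None of them divide P (all give nonzero remainder).
Degree-3 irreducible divisors: test the 8 monic irreducibles of degree 3 over GF(3).
None of them divide P (all give nonzero remainder).
No irreducible factor of degree ≤ 3 exists, so P is irreducible over GF(3).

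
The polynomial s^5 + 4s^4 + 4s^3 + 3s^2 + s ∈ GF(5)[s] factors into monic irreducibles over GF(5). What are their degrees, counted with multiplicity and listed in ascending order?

1, 1, 3

Write h(s) = s^5 + 4s^4 + 4s^3 + 3s^2 + s.
Roots in GF(5): h(0) = 0 → root; h(1) = 3; h(2) = 2; h(3) = 0 → root; h(4) = 1.
Linear factors from roots: (s), (s + 2).
Complete factorization: h(s) = (s)·(s + 2)·(s^3 + 2s^2 + 3).
Factor degrees with multiplicity: 1 + 1 + 3 = 5.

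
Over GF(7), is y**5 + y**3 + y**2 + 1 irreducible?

No

Write m(y) = y**5 + y**3 + y**2 + 1.
Check for roots in GF(7): m(0) = 1; m(1) = 4; m(2) = 3; m(3) = 0 → root; m(4) = 6; m(5) = 0 → root; m(6) = 0 → root.
m(3) = 0, so (y − 3) divides m(y); m is reducible.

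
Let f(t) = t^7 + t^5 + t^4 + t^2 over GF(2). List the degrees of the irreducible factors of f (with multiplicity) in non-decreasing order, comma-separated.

1, 1, 1, 1, 1, 2

Roots in GF(2): f(0) = 0 → root; f(1) = 0 → root.
Linear factors from roots: (t), (t + 1).
Complete factorization: f(t) = (t)^2·(t + 1)^3·(t^2 + t + 1).
Factor degrees with multiplicity: 1 + 1 + 1 + 1 + 1 + 2 = 7.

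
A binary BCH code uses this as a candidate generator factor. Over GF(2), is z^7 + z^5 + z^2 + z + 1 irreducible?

Write P(z) = z^7 + z^5 + z^2 + z + 1.
Check for roots in GF(2): P(0) = 1; P(1) = 1.
No roots, so no linear factors.
Monic irreducibles of degree 2 over GF(2): z^2 + z + 1.
None of them divide P (all give nonzero remainder).
Monic irreducibles of degree 3 over GF(2): z^3 + z + 1, z^3 + z^2 + 1.
None of them divide P (all give nonzero remainder).
No irreducible factor of degree ≤ 3 exists, so P is irreducible over GF(2).

Yes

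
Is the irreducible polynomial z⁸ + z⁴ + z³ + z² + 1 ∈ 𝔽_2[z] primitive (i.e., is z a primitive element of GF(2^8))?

Write f(z) = z⁸ + z⁴ + z³ + z² + 1.
|GF(2^8)^×| = 2^8 − 1 = 255. Prime factorization: 255 = 3·5·17.
f is primitive ⇔ z has order 255 in GF(2)[z]/(f), i.e. z^(255/q) ≠ 1 for each prime q | 255.
z^(85) mod f = z⁷ + z⁶ + z⁴ + z² + z.
z^(51) mod f = z³ + z.
z^(15) mod f = z⁵ + z² + z.
None equal 1, so z has full order 255; f is primitive.

Yes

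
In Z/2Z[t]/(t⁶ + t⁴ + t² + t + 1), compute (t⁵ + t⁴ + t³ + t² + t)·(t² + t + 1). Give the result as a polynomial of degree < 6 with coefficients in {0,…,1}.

t^4 + t^2

Multiply in Z/2Z[t]: (t⁵ + t⁴ + t³ + t² + t)·(t² + t + 1) = t⁷ + t⁵ + t⁴ + t³ + t.
Reduce using t⁶ ≡ t⁴ + t² + t + 1 (mod t⁶ + t⁴ + t² + t + 1).
Reduced: t⁴ + t².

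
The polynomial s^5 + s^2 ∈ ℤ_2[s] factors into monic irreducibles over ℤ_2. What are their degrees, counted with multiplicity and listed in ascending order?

1, 1, 1, 2

Write g(s) = s^5 + s^2.
Roots in ℤ_2: g(0) = 0 → root; g(1) = 0 → root.
Linear factors from roots: (s), (s + 1).
Complete factorization: g(s) = (s + 1)·(s)^2·(s^2 + s + 1).
Factor degrees with multiplicity: 1 + 1 + 1 + 2 = 5.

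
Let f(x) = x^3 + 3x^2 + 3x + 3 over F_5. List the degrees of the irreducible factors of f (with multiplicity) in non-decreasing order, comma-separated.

Roots in F_5: f(0) = 3; f(1) = 0 → root; f(2) = 4; f(3) = 1; f(4) = 2.
Linear factors from roots: (x + 4).
Complete factorization: f(x) = (x + 4)·(x^2 + 4x + 2).
Factor degrees with multiplicity: 1 + 2 = 3.

1, 2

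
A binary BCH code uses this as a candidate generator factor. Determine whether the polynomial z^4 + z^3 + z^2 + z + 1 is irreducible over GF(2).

Yes

Write P(z) = z^4 + z^3 + z^2 + z + 1.
Check for roots in GF(2): P(0) = 1; P(1) = 1.
No roots, so no linear factors.
Monic irreducibles of degree 2 over GF(2): z^2 + z + 1.
None of them divide P (all give nonzero remainder).
No irreducible factor of degree ≤ 2 exists, so P is irreducible over GF(2).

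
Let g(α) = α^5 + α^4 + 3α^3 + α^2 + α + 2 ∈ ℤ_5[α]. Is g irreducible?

No

Check for roots in ℤ_5: g(0) = 2; g(1) = 4; g(2) = 0 → root; g(3) = 4; g(4) = 4.
g(2) = 0, so (α − 2) divides g(α); g is reducible.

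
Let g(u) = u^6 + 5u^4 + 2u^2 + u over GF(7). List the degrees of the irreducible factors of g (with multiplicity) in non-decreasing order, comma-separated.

Linear factors from roots: (u), (u + 5), (u + 4), (u + 1).
Complete factorization: g(u) = (u)·(u + 1)·(u + 4)·(u + 5)·(u^2 + 4u + 6).
Factor degrees with multiplicity: 1 + 1 + 1 + 1 + 2 = 6.

1, 1, 1, 1, 2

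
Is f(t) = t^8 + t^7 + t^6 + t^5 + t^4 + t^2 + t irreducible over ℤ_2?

Check for roots in ℤ_2: f(0) = 0 → root; f(1) = 1.
f(0) = 0, so (t) divides f(t); f is reducible.

No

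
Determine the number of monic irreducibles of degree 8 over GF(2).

Gauss's count: N_{2}(8) = (1/8) Σ_{d|8} μ(8/d)·2^d.
Divisors of 8: 1, 2, 4, 8; μ(8/d) for each: 0, 0, -1, 1.
Σ = − 2^4 + 2^8 = 240.
N = 240/8 = 30.

30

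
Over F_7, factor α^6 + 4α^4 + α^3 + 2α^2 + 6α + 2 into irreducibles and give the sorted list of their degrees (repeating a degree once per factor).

Write g(α) = α^6 + 4α^4 + α^3 + 2α^2 + 6α + 2.
Complete factorization: g(α) = (α^6 + 4α^4 + α^3 + 2α^2 + 6α + 2).
Factor degrees with multiplicity: 6 = 6.

6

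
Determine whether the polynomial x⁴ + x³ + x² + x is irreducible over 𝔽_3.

No

Write g(x) = x⁴ + x³ + x² + x.
Check for roots in 𝔽_3: g(0) = 0 → root; g(1) = 1; g(2) = 0 → root.
g(0) = 0, so (x) divides g(x); g is reducible.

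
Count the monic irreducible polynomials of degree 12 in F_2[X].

335

x^(2^12) − x is the product of all monic irreducibles of degree dividing 12; Möbius inversion gives N = (1/12) Σ μ(12/d)·2^d.
Divisors of 12: 1, 2, 3, 4, 6, 12; μ(12/d) for each: 0, 1, 0, -1, -1, 1.
Σ = 2^2 − 2^4 − 2^6 + 2^12 = 4020.
N = 4020/12 = 335.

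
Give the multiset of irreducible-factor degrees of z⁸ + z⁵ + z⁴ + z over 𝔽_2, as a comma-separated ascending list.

1, 1, 1, 1, 1, 1, 2

Write g(z) = z⁸ + z⁵ + z⁴ + z.
Roots in 𝔽_2: g(0) = 0 → root; g(1) = 0 → root.
Linear factors from roots: (z), (z + 1).
Complete factorization: g(z) = (z)·(z + 1)^5·(z² + z + 1).
Factor degrees with multiplicity: 1 + 1 + 1 + 1 + 1 + 1 + 2 = 8.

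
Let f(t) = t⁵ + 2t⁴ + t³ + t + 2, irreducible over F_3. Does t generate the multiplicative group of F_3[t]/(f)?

No

|GF(3^5)^×| = 3^5 − 1 = 242. Prime factorization: 242 = 2·11^2.
f is primitive ⇔ t has order 242 in GF(3)[t]/(f), i.e. t^(242/q) ≠ 1 for each prime q | 242.
t^(121) mod f = 1
t^(22) mod f = t⁴ + t³ + t² + 1.
Since t^(121) = 1, the order of t divides 121 < 242; not primitive.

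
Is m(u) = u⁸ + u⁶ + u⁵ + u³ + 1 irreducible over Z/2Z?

Check for roots in Z/2Z: m(0) = 1; m(1) = 1.
No roots, so no linear factors.
Monic irreducibles of degree 2 over GF(2): u² + u + 1.
None of them divide m (all give nonzero remainder).
Monic irreducibles of degree 3 over GF(2): u³ + u + 1, u³ + u² + 1.
None of them divide m (all give nonzero remainder).
Monic irreducibles of degree 4 over GF(2): u⁴ + u + 1, u⁴ + u³ + 1, u⁴ + u³ + u² + u + 1.
None of them divide m (all give nonzero remainder).
No irreducible factor of degree ≤ 4 exists, so m is irreducible over GF(2).

Yes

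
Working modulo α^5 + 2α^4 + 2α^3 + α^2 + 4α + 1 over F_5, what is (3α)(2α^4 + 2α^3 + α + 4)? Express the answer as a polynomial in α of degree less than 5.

4α^4 + 3α^3 + 2α^2 + 3α + 4

Multiply in F_5[α]: (3α)·(2α^4 + 2α^3 + α + 4) = α^5 + α^4 + 3α^2 + 2α.
Reduce using α^5 ≡ 3α^4 + 3α^3 + 4α^2 + α + 4 (mod α^5 + 2α^4 + 2α^3 + α^2 + 4α + 1).
Reduced: 4α^4 + 3α^3 + 2α^2 + 3α + 4.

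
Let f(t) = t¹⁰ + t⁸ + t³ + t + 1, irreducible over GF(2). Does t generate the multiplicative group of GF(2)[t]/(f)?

No

|GF(2^10)^×| = 2^10 − 1 = 1023. Prime factorization: 1023 = 3·11·31.
f is primitive ⇔ t has order 1023 in GF(2)[t]/(f), i.e. t^(1023/q) ≠ 1 for each prime q | 1023.
t^(341) mod f = t⁷ + t⁴ + t + 1.
t^(93) mod f = 1
t^(33) mod f = t⁹ + t⁶ + t³.
Since t^(93) = 1, the order of t divides 93 < 1023; not primitive.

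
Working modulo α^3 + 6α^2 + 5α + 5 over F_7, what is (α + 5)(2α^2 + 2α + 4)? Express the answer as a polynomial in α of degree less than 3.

Multiply in F_7[α]: (α + 5)·(2α^2 + 2α + 4) = 2α^3 + 5α^2 + 6.
Reduce using α^3 ≡ α^2 + 2α + 2 (mod α^3 + 6α^2 + 5α + 5).
Reduced: 4α + 3.

4α + 3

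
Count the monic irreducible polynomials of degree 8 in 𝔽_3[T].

810

The number of monic irreducibles of degree 8 over GF(3) is (1/8)·Σ_{d∣8} μ(8/d) 3^d.
Divisors of 8: 1, 2, 4, 8; μ(8/d) for each: 0, 0, -1, 1.
Σ = − 3^4 + 3^8 = 6480.
N = 6480/8 = 810.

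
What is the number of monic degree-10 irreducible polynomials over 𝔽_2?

The number of monic irreducibles of degree 10 over GF(2) is (1/10)·Σ_{d∣10} μ(10/d) 2^d.
Divisors of 10: 1, 2, 5, 10; μ(10/d) for each: 1, -1, -1, 1.
Σ = 2^1 − 2^2 − 2^5 + 2^10 = 990.
N = 990/10 = 99.

99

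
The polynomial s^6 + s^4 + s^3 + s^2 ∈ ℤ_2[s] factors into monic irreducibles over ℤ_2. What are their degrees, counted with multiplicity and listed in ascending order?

1, 1, 1, 3

Write h(s) = s^6 + s^4 + s^3 + s^2.
Roots in ℤ_2: h(0) = 0 → root; h(1) = 0 → root.
Linear factors from roots: (s), (s + 1).
Complete factorization: h(s) = (s + 1)·(s)^2·(s^3 + s^2 + 1).
Factor degrees with multiplicity: 1 + 1 + 1 + 3 = 6.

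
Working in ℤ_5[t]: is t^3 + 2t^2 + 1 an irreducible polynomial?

Yes

Write m(t) = t^3 + 2t^2 + 1.
Check for roots in ℤ_5: m(0) = 1; m(1) = 4; m(2) = 2; m(3) = 1; m(4) = 2.
No roots. A degree-3 polynomial over a field with no linear factor is irreducible.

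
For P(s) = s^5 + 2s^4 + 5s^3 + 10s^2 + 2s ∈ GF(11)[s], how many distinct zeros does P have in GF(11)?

Evaluate at each of the 11 elements of GF(11):
P(0) = 0 → root; P(1) = 9; P(2) = 5; P(3) = 9; P(4) = 0 → root; P(5) = 2; P(6) = 6; P(7) = 2; P(8) = 0 → root; P(9) = 7; P(10) = 4.
Roots: {0, 4, 8}.

3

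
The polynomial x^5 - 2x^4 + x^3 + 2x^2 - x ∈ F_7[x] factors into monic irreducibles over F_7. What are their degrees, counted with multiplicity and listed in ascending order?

Write g(x) = x^5 - 2x^4 + x^3 + 2x^2 - x.
Linear factors from roots: (x), (x - 2).
Complete factorization: g(x) = (x)·(x - 2)^2·(x^2 + 2x - 2).
Factor degrees with multiplicity: 1 + 1 + 1 + 2 = 5.

1, 1, 1, 2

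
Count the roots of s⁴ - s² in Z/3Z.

Write f(s) = s⁴ - s².
Evaluate at each of the 3 elements of Z/3Z:
f(0) = 0 → root; f(1) = 0 → root; f(2) = 0 → root.
Roots: {0, 1, 2}.

3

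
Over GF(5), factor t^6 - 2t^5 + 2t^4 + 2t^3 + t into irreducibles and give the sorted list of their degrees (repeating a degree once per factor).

Write h(t) = t^6 - 2t^5 + 2t^4 + 2t^3 + t.
Roots in GF(5): h(0) = 0 → root; h(1) = 4; h(2) = 0 → root; h(3) = 2; h(4) = 2.
Linear factors from roots: (t), (t - 2).
Complete factorization: h(t) = (t)·(t - 2)·(t^2 + t + 1)·(t^2 - t + 2).
Factor degrees with multiplicity: 1 + 1 + 2 + 2 = 6.

1, 1, 2, 2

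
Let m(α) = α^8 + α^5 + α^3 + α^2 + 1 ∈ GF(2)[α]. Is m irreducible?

Yes

Check for roots in GF(2): m(0) = 1; m(1) = 1.
No roots, so no linear factors.
Monic irreducibles of degree 2 over GF(2): α^2 + α + 1.
None of them divide m (all give nonzero remainder).
Monic irreducibles of degree 3 over GF(2): α^3 + α + 1, α^3 + α^2 + 1.
None of them divide m (all give nonzero remainder).
Monic irreducibles of degree 4 over GF(2): α^4 + α + 1, α^4 + α^3 + 1, α^4 + α^3 + α^2 + α + 1.
None of them divide m (all give nonzero remainder).
No irreducible factor of degree ≤ 4 exists, so m is irreducible over GF(2).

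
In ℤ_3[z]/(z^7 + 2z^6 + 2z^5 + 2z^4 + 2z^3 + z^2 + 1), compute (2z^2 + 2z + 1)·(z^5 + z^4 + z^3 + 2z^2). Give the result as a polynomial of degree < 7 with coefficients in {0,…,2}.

z^5 + z^3 + 1

Multiply in ℤ_3[z]: (2z^2 + 2z + 1)·(z^5 + z^4 + z^3 + 2z^2) = 2z^7 + z^6 + 2z^5 + z^4 + 2z^3 + 2z^2.
Reduce using z^7 ≡ z^6 + z^5 + z^4 + z^3 + 2z^2 + 2 (mod z^7 + 2z^6 + 2z^5 + 2z^4 + 2z^3 + z^2 + 1).
Reduced: z^5 + z^3 + 1.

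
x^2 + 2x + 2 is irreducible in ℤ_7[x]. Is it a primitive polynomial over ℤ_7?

Write f(x) = x^2 + 2x + 2.
|GF(7^2)^×| = 7^2 − 1 = 48. Prime factorization: 48 = 2^4·3.
f is primitive ⇔ x has order 48 in GF(7)[x]/(f), i.e. x^(48/q) ≠ 1 for each prime q | 48.
x^(24) mod f = 1
x^(16) mod f = 4.
Since x^(24) = 1, the order of x divides 24 < 48; not primitive.

No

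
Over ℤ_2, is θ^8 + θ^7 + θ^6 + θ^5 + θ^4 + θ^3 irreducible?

No

Write h(θ) = θ^8 + θ^7 + θ^6 + θ^5 + θ^4 + θ^3.
Check for roots in ℤ_2: h(0) = 0 → root; h(1) = 0 → root.
h(0) = 0, so (θ) divides h(θ); h is reducible.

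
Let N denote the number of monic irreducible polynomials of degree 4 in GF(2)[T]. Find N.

3

By the necklace-counting formula, N_2(4) = (1/4) Σ_{d|4} μ(4/d)·2^d.
Divisors of 4: 1, 2, 4; μ(4/d) for each: 0, -1, 1.
Σ = − 2^2 + 2^4 = 12.
N = 12/4 = 3.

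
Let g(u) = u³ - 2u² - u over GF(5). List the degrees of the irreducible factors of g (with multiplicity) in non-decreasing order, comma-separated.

Roots in GF(5): g(0) = 0 → root; g(1) = 3; g(2) = 3; g(3) = 1; g(4) = 3.
Linear factors from roots: (u).
Complete factorization: g(u) = (u)·(u² - 2u - 1).
Factor degrees with multiplicity: 1 + 2 = 3.

1, 2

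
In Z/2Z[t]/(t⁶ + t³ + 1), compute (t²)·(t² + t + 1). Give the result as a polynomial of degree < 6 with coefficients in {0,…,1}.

t^4 + t^3 + t^2

Multiply in Z/2Z[t]: (t²)·(t² + t + 1) = t⁴ + t³ + t².
Reduced: t⁴ + t³ + t².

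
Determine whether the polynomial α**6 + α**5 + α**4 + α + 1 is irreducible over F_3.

Yes

Write h(α) = α**6 + α**5 + α**4 + α + 1.
Check for roots in F_3: h(0) = 1; h(1) = 2; h(2) = 1.
No roots, so no linear factors.
Monic irreducibles of degree 2 over GF(3): α**2 + 1, α**2 + α + 2, α**2 + 2α + 2.
None of them divide h (all give nonzero remainder).
Degree-3 irreducible divisors: test the 8 monic irreducibles of degree 3 over GF(3).
None of them divide h (all give nonzero remainder).
No irreducible factor of degree ≤ 3 exists, so h is irreducible over GF(3).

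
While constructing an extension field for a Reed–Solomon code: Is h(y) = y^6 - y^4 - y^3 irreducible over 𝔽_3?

No

Check for roots in 𝔽_3: h(0) = 0 → root; h(1) = 2; h(2) = 1.
h(0) = 0, so (y) divides h(y); h is reducible.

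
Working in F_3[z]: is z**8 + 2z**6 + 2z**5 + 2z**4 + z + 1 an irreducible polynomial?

No

Write P(z) = z**8 + 2z**6 + 2z**5 + 2z**4 + z + 1.
Check for roots in F_3: P(0) = 1; P(1) = 0 → root; P(2) = 0 → root.
P(1) = 0, so (z − 1) divides P(z); P is reducible.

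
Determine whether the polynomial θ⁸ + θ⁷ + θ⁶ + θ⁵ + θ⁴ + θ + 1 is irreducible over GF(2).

Write m(θ) = θ⁸ + θ⁷ + θ⁶ + θ⁵ + θ⁴ + θ + 1.
Check for roots in GF(2): m(0) = 1; m(1) = 1.
No roots, so no linear factors.
Monic irreducibles of degree 2 over GF(2): θ² + θ + 1.
None of them divide m (all give nonzero remainder).
Monic irreducibles of degree 3 over GF(2): θ³ + θ + 1, θ³ + θ² + 1.
None of them divide m (all give nonzero remainder).
Monic irreducibles of degree 4 over GF(2): θ⁴ + θ + 1, θ⁴ + θ³ + 1, θ⁴ + θ³ + θ² + θ + 1.
None of them divide m (all give nonzero remainder).
No irreducible factor of degree ≤ 4 exists, so m is irreducible over GF(2).

Yes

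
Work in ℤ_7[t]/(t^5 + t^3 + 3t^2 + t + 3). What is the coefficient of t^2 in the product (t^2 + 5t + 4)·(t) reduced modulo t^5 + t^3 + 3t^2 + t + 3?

Multiply in ℤ_7[t]: (t^2 + 5t + 4)·(t) = t^3 + 5t^2 + 4t.
Reduced: t^3 + 5t^2 + 4t.

5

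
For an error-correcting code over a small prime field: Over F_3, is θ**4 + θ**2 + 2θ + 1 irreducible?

Yes

Write h(θ) = θ**4 + θ**2 + 2θ + 1.
Check for roots in F_3: h(0) = 1; h(1) = 2; h(2) = 1.
No roots, so no linear factors.
Monic irreducibles of degree 2 over GF(3): θ**2 + 1, θ**2 + θ + 2, θ**2 + 2θ + 2.
None of them divide h (all give nonzero remainder).
No irreducible factor of degree ≤ 2 exists, so h is irreducible over GF(3).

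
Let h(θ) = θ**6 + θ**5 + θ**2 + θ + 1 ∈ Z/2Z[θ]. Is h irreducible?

Yes

Check for roots in Z/2Z: h(0) = 1; h(1) = 1.
No roots, so no linear factors.
Monic irreducibles of degree 2 over GF(2): θ**2 + θ + 1.
None of them divide h (all give nonzero remainder).
Monic irreducibles of degree 3 over GF(2): θ**3 + θ + 1, θ**3 + θ**2 + 1.
None of them divide h (all give nonzero remainder).
No irreducible factor of degree ≤ 3 exists, so h is irreducible over GF(2).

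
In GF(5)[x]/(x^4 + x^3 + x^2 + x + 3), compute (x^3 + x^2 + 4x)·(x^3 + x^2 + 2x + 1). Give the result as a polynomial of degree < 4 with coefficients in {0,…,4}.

Multiply in GF(5)[x]: (x^3 + x^2 + 4x)·(x^3 + x^2 + 2x + 1) = x^6 + 2x^5 + 2x^4 + 2x^3 + 4x^2 + 4x.
Reduce using x^4 ≡ 4x^3 + 4x^2 + 4x + 2 (mod x^4 + x^3 + x^2 + x + 3).
Reduced: x.

x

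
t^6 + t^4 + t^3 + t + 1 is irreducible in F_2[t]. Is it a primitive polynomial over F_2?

Write f(t) = t^6 + t^4 + t^3 + t + 1.
|GF(2^6)^×| = 2^6 − 1 = 63. Prime factorization: 63 = 3^2·7.
f is primitive ⇔ t has order 63 in GF(2)[t]/(f), i.e. t^(63/q) ≠ 1 for each prime q | 63.
t^(21) mod f = t^3 + t^2 + t.
t^(9) mod f = t^5 + t^4 + t^2 + 1.
None equal 1, so t has full order 63; f is primitive.

Yes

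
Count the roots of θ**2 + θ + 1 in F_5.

0

Write h(θ) = θ**2 + θ + 1.
Evaluate at each of the 5 elements of F_5:
h(0) = 1; h(1) = 3; h(2) = 2; h(3) = 3; h(4) = 1.
No element is a root.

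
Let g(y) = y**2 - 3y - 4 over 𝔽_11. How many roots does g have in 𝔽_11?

2

Evaluate at each of the 11 elements of 𝔽_11:
g(0) = 7; g(1) = 5; g(2) = 5; g(3) = 7; g(4) = 0 → root; g(5) = 6; g(6) = 3; g(7) = 2; g(8) = 3; g(9) = 6; g(10) = 0 → root.
Roots: {4, 10}.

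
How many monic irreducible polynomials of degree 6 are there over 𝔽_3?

116

By the necklace-counting formula, N_3(6) = (1/6) Σ_{d|6} μ(6/d)·3^d.
Divisors of 6: 1, 2, 3, 6; μ(6/d) for each: 1, -1, -1, 1.
Σ = 3^1 − 3^2 − 3^3 + 3^6 = 696.
N = 696/6 = 116.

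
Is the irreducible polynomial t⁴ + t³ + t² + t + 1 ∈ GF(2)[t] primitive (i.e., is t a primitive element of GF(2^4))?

Write f(t) = t⁴ + t³ + t² + t + 1.
|GF(2^4)^×| = 2^4 − 1 = 15. Prime factorization: 15 = 3·5.
f is primitive ⇔ t has order 15 in GF(2)[t]/(f), i.e. t^(15/q) ≠ 1 for each prime q | 15.
t^(5) mod f = 1
t^(3) mod f = t³.
Since t^(5) = 1, the order of t divides 5 < 15; not primitive.

No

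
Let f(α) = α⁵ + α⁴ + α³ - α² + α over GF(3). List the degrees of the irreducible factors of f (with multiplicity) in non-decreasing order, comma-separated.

Roots in GF(3): f(0) = 0 → root; f(1) = 0 → root; f(2) = 0 → root.
Linear factors from roots: (α), (α - 1), (α + 1).
Complete factorization: f(α) = (α)·(α + 1)·(α - 1)·(α² + α - 1).
Factor degrees with multiplicity: 1 + 1 + 1 + 2 = 5.

1, 1, 1, 2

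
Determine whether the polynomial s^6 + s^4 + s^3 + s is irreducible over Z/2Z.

No

Write f(s) = s^6 + s^4 + s^3 + s.
Check for roots in Z/2Z: f(0) = 0 → root; f(1) = 0 → root.
f(0) = 0, so (s) divides f(s); f is reducible.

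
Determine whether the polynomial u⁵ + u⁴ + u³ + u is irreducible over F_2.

Write h(u) = u⁵ + u⁴ + u³ + u.
Check for roots in F_2: h(0) = 0 → root; h(1) = 0 → root.
h(0) = 0, so (u) divides h(u); h is reducible.

No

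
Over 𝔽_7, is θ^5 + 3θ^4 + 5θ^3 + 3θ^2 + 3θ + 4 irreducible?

No

Write g(θ) = θ^5 + 3θ^4 + 5θ^3 + 3θ^2 + 3θ + 4.
Check for roots in 𝔽_7: g(0) = 4; g(1) = 5; g(2) = 2; g(3) = 3; g(4) = 6; g(5) = 0 → root; g(6) = 1.
g(5) = 0, so (θ − 5) divides g(θ); g is reducible.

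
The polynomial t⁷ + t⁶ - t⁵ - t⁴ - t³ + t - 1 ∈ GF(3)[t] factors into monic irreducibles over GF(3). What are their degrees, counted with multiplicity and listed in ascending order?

2, 2, 3

Write g(t) = t⁷ + t⁶ - t⁵ - t⁴ - t³ + t - 1.
Roots in GF(3): g(0) = 2; g(1) = 2; g(2) = 2.
Complete factorization: g(t) = (t² + 1)·(t² - t - 1)·(t³ - t² + t + 1).
Factor degrees with multiplicity: 2 + 2 + 3 = 7.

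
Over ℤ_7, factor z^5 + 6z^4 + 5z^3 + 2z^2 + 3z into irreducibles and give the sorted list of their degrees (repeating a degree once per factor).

1, 1, 1, 2

Write h(z) = z^5 + 6z^4 + 5z^3 + 2z^2 + 3z.
Linear factors from roots: (z), (z + 5).
Complete factorization: h(z) = (z)·(z + 5)^2·(z^2 + 3z + 6).
Factor degrees with multiplicity: 1 + 1 + 1 + 2 = 5.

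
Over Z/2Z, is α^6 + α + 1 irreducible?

Write g(α) = α^6 + α + 1.
Check for roots in Z/2Z: g(0) = 1; g(1) = 1.
No roots, so no linear factors.
Monic irreducibles of degree 2 over GF(2): α^2 + α + 1.
None of them divide g (all give nonzero remainder).
Monic irreducibles of degree 3 over GF(2): α^3 + α + 1, α^3 + α^2 + 1.
None of them divide g (all give nonzero remainder).
No irreducible factor of degree ≤ 3 exists, so g is irreducible over GF(2).

Yes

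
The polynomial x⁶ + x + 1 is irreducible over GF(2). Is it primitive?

Write f(x) = x⁶ + x + 1.
|GF(2^6)^×| = 2^6 − 1 = 63. Prime factorization: 63 = 3^2·7.
f is primitive ⇔ x has order 63 in GF(2)[x]/(f), i.e. x^(63/q) ≠ 1 for each prime q | 63.
x^(21) mod f = x⁵ + x⁴ + x³ + x + 1.
x^(9) mod f = x⁴ + x³.
None equal 1, so x has full order 63; f is primitive.

Yes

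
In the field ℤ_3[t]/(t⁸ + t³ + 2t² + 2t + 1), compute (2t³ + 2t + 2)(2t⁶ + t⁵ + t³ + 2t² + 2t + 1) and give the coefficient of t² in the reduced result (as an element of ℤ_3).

Multiply in ℤ_3[t]: (2t³ + 2t + 2)·(2t⁶ + t⁵ + t³ + 2t² + 2t + 1) = t⁹ + 2t⁸ + t⁷ + 2t⁶ + 2t³ + 2t² + 2.
Reduce using t⁸ ≡ 2t³ + t² + t + 2 (mod t⁸ + t³ + 2t² + 2t + 1).
Reduced: t⁷ + 2t⁶ + 2t⁴ + t³ + 2t² + t.

2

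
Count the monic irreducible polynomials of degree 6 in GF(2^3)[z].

Gauss's count: N_{8}(6) = (1/6) Σ_{d|6} μ(6/d)·8^d.
Divisors of 6: 1, 2, 3, 6; μ(6/d) for each: 1, -1, -1, 1.
Σ = 8^1 − 8^2 − 8^3 + 8^6 = 261576.
N = 261576/6 = 43596.

43596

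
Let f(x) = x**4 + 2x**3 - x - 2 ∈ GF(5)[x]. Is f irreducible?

No

Check for roots in GF(5): f(0) = 3; f(1) = 0 → root; f(2) = 3; f(3) = 0 → root; f(4) = 3.
f(1) = 0, so (x − 1) divides f(x); f is reducible.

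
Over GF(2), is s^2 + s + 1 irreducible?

Write g(s) = s^2 + s + 1.
Check for roots in GF(2): g(0) = 1; g(1) = 1.
No roots. A degree-2 polynomial over a field with no linear factor is irreducible.

Yes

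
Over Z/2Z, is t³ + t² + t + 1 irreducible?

No

Write g(t) = t³ + t² + t + 1.
Check for roots in Z/2Z: g(0) = 1; g(1) = 0 → root.
g(1) = 0, so (t − 1) divides g(t); g is reducible.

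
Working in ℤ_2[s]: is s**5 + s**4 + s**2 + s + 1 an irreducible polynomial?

Write g(s) = s**5 + s**4 + s**2 + s + 1.
Check for roots in ℤ_2: g(0) = 1; g(1) = 1.
No roots, so no linear factors.
Monic irreducibles of degree 2 over GF(2): s**2 + s + 1.
None of them divide g (all give nonzero remainder).
No irreducible factor of degree ≤ 2 exists, so g is irreducible over GF(2).

Yes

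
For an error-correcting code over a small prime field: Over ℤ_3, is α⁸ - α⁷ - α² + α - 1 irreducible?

Yes

Write P(α) = α⁸ - α⁷ - α² + α - 1.
Check for roots in ℤ_3: P(0) = 2; P(1) = 2; P(2) = 2.
No roots, so no linear factors.
Monic irreducibles of degree 2 over GF(3): α² + 1, α² + α - 1, α² - α - 1.
None of them divide P (all give nonzero remainder).
Degree-3 irreducible divisors: test the 8 monic irreducibles of degree 3 over GF(3).
None of them divide P (all give nonzero remainder).
Degree-4 irreducible divisors: test the 18 monic irreducibles of degree 4 over GF(3).
None of them divide P (all give nonzero remainder).
No irreducible factor of degree ≤ 4 exists, so P is irreducible over GF(3).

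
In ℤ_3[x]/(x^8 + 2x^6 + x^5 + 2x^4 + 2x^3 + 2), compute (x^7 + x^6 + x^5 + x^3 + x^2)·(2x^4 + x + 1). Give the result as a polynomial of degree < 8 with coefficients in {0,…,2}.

2x^7 + 2x^6 + 2x^3 + x + 1

Multiply in ℤ_3[x]: (x^7 + x^6 + x^5 + x^3 + x^2)·(2x^4 + x + 1) = 2x^11 + 2x^10 + 2x^9 + x^8 + x^7 + x^6 + x^5 + x^4 + 2x^3 + x^2.
Reduce using x^8 ≡ x^6 + 2x^5 + x^4 + x^3 + 1 (mod x^8 + 2x^6 + x^5 + 2x^4 + 2x^3 + 2).
Reduced: 2x^7 + 2x^6 + 2x^3 + x + 1.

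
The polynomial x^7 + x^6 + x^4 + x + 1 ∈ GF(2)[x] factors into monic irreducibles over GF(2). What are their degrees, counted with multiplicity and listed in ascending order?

Write g(x) = x^7 + x^6 + x^4 + x + 1.
Roots in GF(2): g(0) = 1; g(1) = 1.
Complete factorization: g(x) = (x^7 + x^6 + x^4 + x + 1).
Factor degrees with multiplicity: 7 = 7.

7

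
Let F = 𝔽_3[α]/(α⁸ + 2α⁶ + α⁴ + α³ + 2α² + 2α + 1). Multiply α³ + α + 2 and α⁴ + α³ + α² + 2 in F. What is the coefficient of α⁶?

1

Multiply in 𝔽_3[α]: (α³ + α + 2)·(α⁴ + α³ + α² + 2) = α⁷ + α⁶ + 2α⁵ + 2α³ + 2α² + 2α + 1.
Reduced: α⁷ + α⁶ + 2α⁵ + 2α³ + 2α² + 2α + 1.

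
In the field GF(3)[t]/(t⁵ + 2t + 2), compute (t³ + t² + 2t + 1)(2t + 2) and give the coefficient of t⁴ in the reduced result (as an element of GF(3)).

2

Multiply in GF(3)[t]: (t³ + t² + 2t + 1)·(2t + 2) = 2t⁴ + t³ + 2.
Reduced: 2t⁴ + t³ + 2.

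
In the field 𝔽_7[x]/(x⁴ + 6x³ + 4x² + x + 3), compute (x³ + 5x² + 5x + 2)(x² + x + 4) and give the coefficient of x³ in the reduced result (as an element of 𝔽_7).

Multiply in 𝔽_7[x]: (x³ + 5x² + 5x + 2)·(x² + x + 4) = x⁵ + 6x⁴ + 6x² + x + 1.
Reduce using x⁴ ≡ x³ + 3x² + 6x + 4 (mod x⁴ + 6x³ + 4x² + x + 3).
Reduced: 3x³ + 5x² + 5x + 1.

3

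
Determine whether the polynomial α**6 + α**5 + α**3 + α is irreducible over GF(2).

Write m(α) = α**6 + α**5 + α**3 + α.
Check for roots in GF(2): m(0) = 0 → root; m(1) = 0 → root.
m(0) = 0, so (α) divides m(α); m is reducible.

No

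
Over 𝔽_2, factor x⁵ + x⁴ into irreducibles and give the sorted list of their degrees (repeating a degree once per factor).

Write g(x) = x⁵ + x⁴.
Roots in 𝔽_2: g(0) = 0 → root; g(1) = 0 → root.
Linear factors from roots: (x), (x + 1).
Complete factorization: g(x) = (x + 1)·(x)^4.
Factor degrees with multiplicity: 1 + 1 + 1 + 1 + 1 = 5.

1, 1, 1, 1, 1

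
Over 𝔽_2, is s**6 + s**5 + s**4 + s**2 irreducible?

No

Write h(s) = s**6 + s**5 + s**4 + s**2.
Check for roots in 𝔽_2: h(0) = 0 → root; h(1) = 0 → root.
h(0) = 0, so (s) divides h(s); h is reducible.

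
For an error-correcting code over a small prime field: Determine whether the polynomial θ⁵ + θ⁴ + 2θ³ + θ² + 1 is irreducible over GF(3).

No

Write h(θ) = θ⁵ + θ⁴ + 2θ³ + θ² + 1.
Check for roots in GF(3): h(0) = 1; h(1) = 0 → root; h(2) = 0 → root.
h(1) = 0, so (θ − 1) divides h(θ); h is reducible.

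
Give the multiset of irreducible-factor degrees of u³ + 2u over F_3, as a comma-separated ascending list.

Write g(u) = u³ + 2u.
Roots in F_3: g(0) = 0 → root; g(1) = 0 → root; g(2) = 0 → root.
Linear factors from roots: (u), (u + 2), (u + 1).
Complete factorization: g(u) = (u)·(u + 1)·(u + 2).
Factor degrees with multiplicity: 1 + 1 + 1 = 3.

1, 1, 1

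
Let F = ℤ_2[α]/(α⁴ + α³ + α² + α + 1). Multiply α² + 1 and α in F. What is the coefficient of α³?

1

Multiply in ℤ_2[α]: (α² + 1)·(α) = α³ + α.
Reduced: α³ + α.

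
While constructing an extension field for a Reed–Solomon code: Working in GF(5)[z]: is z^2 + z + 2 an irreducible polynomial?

Write h(z) = z^2 + z + 2.
Check for roots in GF(5): h(0) = 2; h(1) = 4; h(2) = 3; h(3) = 4; h(4) = 2.
No roots. A degree-2 polynomial over a field with no linear factor is irreducible.

Yes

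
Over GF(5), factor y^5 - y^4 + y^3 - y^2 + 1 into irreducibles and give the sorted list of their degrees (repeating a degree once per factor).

Write f(y) = y^5 - y^4 + y^3 - y^2 + 1.
Roots in GF(5): f(0) = 1; f(1) = 1; f(2) = 1; f(3) = 1; f(4) = 2.
Complete factorization: f(y) = (y^2 - y + 2)·(y^3 - y - 2).
Factor degrees with multiplicity: 2 + 3 = 5.

2, 3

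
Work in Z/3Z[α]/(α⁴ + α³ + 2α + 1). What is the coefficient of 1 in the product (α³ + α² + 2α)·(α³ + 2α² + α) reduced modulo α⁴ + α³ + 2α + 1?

0

Multiply in Z/3Z[α]: (α³ + α² + 2α)·(α³ + 2α² + α) = α⁶ + 2α⁴ + 2α³ + 2α².
Reduce using α⁴ ≡ 2α³ + α + 2 (mod α⁴ + α³ + 2α + 1).
Reduced: α.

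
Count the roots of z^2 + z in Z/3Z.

Write h(z) = z^2 + z.
Evaluate at each of the 3 elements of Z/3Z:
h(0) = 0 → root; h(1) = 2; h(2) = 0 → root.
Roots: {0, 2}.

2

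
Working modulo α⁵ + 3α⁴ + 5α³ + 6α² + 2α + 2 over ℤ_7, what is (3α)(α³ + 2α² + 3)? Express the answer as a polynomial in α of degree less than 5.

3α^4 + 6α^3 + 2α

Multiply in ℤ_7[α]: (3α)·(α³ + 2α² + 3) = 3α⁴ + 6α³ + 2α.
Reduced: 3α⁴ + 6α³ + 2α.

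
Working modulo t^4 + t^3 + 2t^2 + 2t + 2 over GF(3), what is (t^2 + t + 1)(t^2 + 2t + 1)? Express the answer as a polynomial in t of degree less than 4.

2t^3 + 2t^2 + t + 2

Multiply in GF(3)[t]: (t^2 + t + 1)·(t^2 + 2t + 1) = t^4 + t^2 + 1.
Reduce using t^4 ≡ 2t^3 + t^2 + t + 1 (mod t^4 + t^3 + 2t^2 + 2t + 2).
Reduced: 2t^3 + 2t^2 + t + 2.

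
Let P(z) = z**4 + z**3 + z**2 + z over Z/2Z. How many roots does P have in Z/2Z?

Evaluate at each of the 2 elements of Z/2Z:
P(0) = 0 → root; P(1) = 0 → root.
Roots: {0, 1}.

2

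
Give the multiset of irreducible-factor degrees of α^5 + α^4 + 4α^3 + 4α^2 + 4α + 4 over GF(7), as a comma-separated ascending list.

1, 2, 2

Write f(α) = α^5 + α^4 + 4α^3 + 4α^2 + 4α + 4.
Linear factors from roots: (α + 1).
Complete factorization: f(α) = (α + 1)·(α^2 + 2)^2.
Factor degrees with multiplicity: 1 + 2 + 2 = 5.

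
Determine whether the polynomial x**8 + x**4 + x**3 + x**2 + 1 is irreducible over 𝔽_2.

Write g(x) = x**8 + x**4 + x**3 + x**2 + 1.
Check for roots in 𝔽_2: g(0) = 1; g(1) = 1.
No roots, so no linear factors.
Monic irreducibles of degree 2 over GF(2): x**2 + x + 1.
None of them divide g (all give nonzero remainder).
Monic irreducibles of degree 3 over GF(2): x**3 + x + 1, x**3 + x**2 + 1.
None of them divide g (all give nonzero remainder).
Monic irreducibles of degree 4 over GF(2): x**4 + x + 1, x**4 + x**3 + 1, x**4 + x**3 + x**2 + x + 1.
None of them divide g (all give nonzero remainder).
No irreducible factor of degree ≤ 4 exists, so g is irreducible over GF(2).

Yes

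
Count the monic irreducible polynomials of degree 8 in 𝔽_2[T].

By the necklace-counting formula, N_2(8) = (1/8) Σ_{d|8} μ(8/d)·2^d.
Divisors of 8: 1, 2, 4, 8; μ(8/d) for each: 0, 0, -1, 1.
Σ = − 2^4 + 2^8 = 240.
N = 240/8 = 30.

30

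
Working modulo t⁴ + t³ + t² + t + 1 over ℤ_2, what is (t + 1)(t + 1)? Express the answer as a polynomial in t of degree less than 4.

t^2 + 1

Multiply in ℤ_2[t]: (t + 1)·(t + 1) = t² + 1.
Reduced: t² + 1.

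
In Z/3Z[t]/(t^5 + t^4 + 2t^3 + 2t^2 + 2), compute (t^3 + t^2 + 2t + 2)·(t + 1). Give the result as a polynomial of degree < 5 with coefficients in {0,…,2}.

Multiply in Z/3Z[t]: (t^3 + t^2 + 2t + 2)·(t + 1) = t^4 + 2t^3 + t + 2.
Reduced: t^4 + 2t^3 + t + 2.

t^4 + 2t^3 + t + 2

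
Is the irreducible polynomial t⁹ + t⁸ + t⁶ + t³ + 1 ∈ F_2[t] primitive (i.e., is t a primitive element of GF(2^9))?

No

Write f(t) = t⁹ + t⁸ + t⁶ + t³ + 1.
|GF(2^9)^×| = 2^9 − 1 = 511. Prime factorization: 511 = 7·73.
f is primitive ⇔ t has order 511 in GF(2)[t]/(f), i.e. t^(511/q) ≠ 1 for each prime q | 511.
t^(73) mod f = 1
t^(7) mod f = t⁷.
Since t^(73) = 1, the order of t divides 73 < 511; not primitive.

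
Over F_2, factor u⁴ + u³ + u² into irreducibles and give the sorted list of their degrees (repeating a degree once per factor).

1, 1, 2

Write g(u) = u⁴ + u³ + u².
Roots in F_2: g(0) = 0 → root; g(1) = 1.
Linear factors from roots: (u).
Complete factorization: g(u) = (u)^2·(u² + u + 1).
Factor degrees with multiplicity: 1 + 1 + 2 = 4.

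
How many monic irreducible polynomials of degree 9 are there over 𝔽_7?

4483696

The number of monic irreducibles of degree 9 over GF(7) is (1/9)·Σ_{d∣9} μ(9/d) 7^d.
Divisors of 9: 1, 3, 9; μ(9/d) for each: 0, -1, 1.
Σ = − 7^3 + 7^9 = 40353264.
N = 40353264/9 = 4483696.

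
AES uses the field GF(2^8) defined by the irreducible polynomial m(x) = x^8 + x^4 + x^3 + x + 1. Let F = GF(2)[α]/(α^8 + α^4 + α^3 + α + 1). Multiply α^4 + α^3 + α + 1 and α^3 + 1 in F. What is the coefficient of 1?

Multiply in GF(2)[α]: (α^4 + α^3 + α + 1)·(α^3 + 1) = α^7 + α^6 + α + 1.
Reduced: α^7 + α^6 + α + 1.

1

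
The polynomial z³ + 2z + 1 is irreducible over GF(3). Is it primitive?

Yes

Write f(z) = z³ + 2z + 1.
|GF(3^3)^×| = 3^3 − 1 = 26. Prime factorization: 26 = 2·13.
f is primitive ⇔ z has order 26 in GF(3)[z]/(f), i.e. z^(26/q) ≠ 1 for each prime q | 26.
z^(13) mod f = 2.
z^(2) mod f = z².
None equal 1, so z has full order 26; f is primitive.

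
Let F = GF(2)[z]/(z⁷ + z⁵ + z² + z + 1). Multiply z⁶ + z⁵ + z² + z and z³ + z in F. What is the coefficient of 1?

0

Multiply in GF(2)[z]: (z⁶ + z⁵ + z² + z)·(z³ + z) = z⁹ + z⁸ + z⁷ + z⁶ + z⁵ + z⁴ + z³ + z².
Reduce using z⁷ ≡ z⁵ + z² + z + 1 (mod z⁷ + z⁵ + z² + z + 1).
Reduced: z⁵ + z³ + z² + z.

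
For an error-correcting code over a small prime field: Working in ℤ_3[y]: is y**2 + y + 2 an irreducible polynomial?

Write m(y) = y**2 + y + 2.
Check for roots in ℤ_3: m(0) = 2; m(1) = 1; m(2) = 2.
No roots. A degree-2 polynomial over a field with no linear factor is irreducible.

Yes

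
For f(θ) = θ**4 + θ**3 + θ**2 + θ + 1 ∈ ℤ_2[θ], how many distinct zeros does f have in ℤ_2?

0

Evaluate at each of the 2 elements of ℤ_2:
f(0) = 1; f(1) = 1.
No element is a root.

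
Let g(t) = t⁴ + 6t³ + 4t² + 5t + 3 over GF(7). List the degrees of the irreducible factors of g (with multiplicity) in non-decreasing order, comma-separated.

Complete factorization: g(t) = (t⁴ + 6t³ + 4t² + 5t + 3).
Factor degrees with multiplicity: 4 = 4.

4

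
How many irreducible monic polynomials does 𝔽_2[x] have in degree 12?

335

Gauss's count: N_{2}(12) = (1/12) Σ_{d|12} μ(12/d)·2^d.
Divisors of 12: 1, 2, 3, 4, 6, 12; μ(12/d) for each: 0, 1, 0, -1, -1, 1.
Σ = 2^2 − 2^4 − 2^6 + 2^12 = 4020.
N = 4020/12 = 335.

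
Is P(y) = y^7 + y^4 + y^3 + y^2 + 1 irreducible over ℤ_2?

Check for roots in ℤ_2: P(0) = 1; P(1) = 1.
No roots, so no linear factors.
Monic irreducibles of degree 2 over GF(2): y^2 + y + 1.
None of them divide P (all give nonzero remainder).
Monic irreducibles of degree 3 over GF(2): y^3 + y + 1, y^3 + y^2 + 1.
None of them divide P (all give nonzero remainder).
No irreducible factor of degree ≤ 3 exists, so P is irreducible over GF(2).

Yes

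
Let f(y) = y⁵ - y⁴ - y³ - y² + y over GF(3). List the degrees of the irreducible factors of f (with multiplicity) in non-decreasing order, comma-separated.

Roots in GF(3): f(0) = 0 → root; f(1) = 2; f(2) = 0 → root.
Linear factors from roots: (y), (y + 1).
Complete factorization: f(y) = (y)·(y + 1)^2·(y² + 1).
Factor degrees with multiplicity: 1 + 1 + 1 + 2 = 5.

1, 1, 1, 2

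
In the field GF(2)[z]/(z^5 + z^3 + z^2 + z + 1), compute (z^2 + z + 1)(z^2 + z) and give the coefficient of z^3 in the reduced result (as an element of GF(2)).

Multiply in GF(2)[z]: (z^2 + z + 1)·(z^2 + z) = z^4 + z.
Reduced: z^4 + z.

0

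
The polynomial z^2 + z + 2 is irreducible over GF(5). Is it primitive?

Write f(z) = z^2 + z + 2.
|GF(5^2)^×| = 5^2 − 1 = 24. Prime factorization: 24 = 2^3·3.
f is primitive ⇔ z has order 24 in GF(5)[z]/(f), i.e. z^(24/q) ≠ 1 for each prime q | 24.
z^(12) mod f = 4.
z^(8) mod f = 3z + 1.
None equal 1, so z has full order 24; f is primitive.

Yes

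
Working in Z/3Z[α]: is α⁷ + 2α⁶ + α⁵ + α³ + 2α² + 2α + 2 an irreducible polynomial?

Yes

Write g(α) = α⁷ + 2α⁶ + α⁵ + α³ + 2α² + 2α + 2.
Check for roots in Z/3Z: g(0) = 2; g(1) = 2; g(2) = 1.
No roots, so no linear factors.
Monic irreducibles of degree 2 over GF(3): α² + 1, α² + α + 2, α² + 2α + 2.
None of them divide g (all give nonzero remainder).
Degree-3 irreducible divisors: test the 8 monic irreducibles of degree 3 over GF(3).
None of them divide g (all give nonzero remainder).
No irreducible factor of degree ≤ 3 exists, so g is irreducible over GF(3).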